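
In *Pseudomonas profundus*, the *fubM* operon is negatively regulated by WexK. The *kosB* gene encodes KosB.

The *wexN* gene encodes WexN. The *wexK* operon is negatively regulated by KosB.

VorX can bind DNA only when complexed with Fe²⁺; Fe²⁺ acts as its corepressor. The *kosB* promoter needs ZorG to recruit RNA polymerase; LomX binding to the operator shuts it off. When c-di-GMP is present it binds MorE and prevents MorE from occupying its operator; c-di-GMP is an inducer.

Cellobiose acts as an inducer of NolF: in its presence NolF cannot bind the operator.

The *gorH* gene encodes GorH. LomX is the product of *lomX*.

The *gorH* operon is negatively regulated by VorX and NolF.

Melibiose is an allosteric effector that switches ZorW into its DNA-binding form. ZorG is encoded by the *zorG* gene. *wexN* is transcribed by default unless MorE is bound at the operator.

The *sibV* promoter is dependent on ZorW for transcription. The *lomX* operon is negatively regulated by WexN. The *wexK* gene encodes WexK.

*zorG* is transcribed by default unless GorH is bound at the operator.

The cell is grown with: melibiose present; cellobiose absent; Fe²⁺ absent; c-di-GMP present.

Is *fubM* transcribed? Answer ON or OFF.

ON

c-di-GMP is present, so MorE is inactive.
With no repressor bound, *wexN* is transcribed.
So WexN is produced and active.
With repressor WexN bound, *lomX* is not transcribed.
So LomX is not produced.
Fe²⁺ is absent, so VorX is inactive.
Cellobiose is absent, so NolF is active.
With repressor NolF bound, *gorH* is not transcribed.
So GorH is not produced.
With no repressor bound, *zorG* is transcribed.
So ZorG is produced and active.
No repressor is bound and ZorG is active, so *kosB* is transcribed.
So KosB is produced and active.
With repressor KosB bound, *wexK* is not transcribed.
So WexK is not produced.
With no repressor bound, *fubM* is transcribed.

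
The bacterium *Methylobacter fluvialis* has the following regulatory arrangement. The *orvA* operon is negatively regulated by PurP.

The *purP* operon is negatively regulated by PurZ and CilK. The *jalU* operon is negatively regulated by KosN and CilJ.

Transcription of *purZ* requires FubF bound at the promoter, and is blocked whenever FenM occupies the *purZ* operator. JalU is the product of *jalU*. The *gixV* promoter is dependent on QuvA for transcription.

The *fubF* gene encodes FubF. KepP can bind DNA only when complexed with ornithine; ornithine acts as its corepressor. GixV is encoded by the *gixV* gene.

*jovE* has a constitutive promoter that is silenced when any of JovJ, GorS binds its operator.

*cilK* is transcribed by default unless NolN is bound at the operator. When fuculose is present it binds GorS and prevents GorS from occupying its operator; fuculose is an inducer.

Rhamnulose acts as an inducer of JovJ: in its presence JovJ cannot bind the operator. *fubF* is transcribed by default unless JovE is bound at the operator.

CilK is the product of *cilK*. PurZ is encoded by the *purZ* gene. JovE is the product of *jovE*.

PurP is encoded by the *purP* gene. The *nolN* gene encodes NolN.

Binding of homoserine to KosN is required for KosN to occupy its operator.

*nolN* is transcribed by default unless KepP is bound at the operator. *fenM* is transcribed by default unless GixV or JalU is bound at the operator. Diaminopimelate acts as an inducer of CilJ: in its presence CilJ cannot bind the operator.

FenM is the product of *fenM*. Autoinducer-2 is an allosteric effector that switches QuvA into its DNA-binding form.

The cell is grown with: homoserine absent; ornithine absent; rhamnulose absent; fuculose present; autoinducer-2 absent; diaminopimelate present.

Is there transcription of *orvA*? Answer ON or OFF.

Rhamnulose is absent, so JovJ is active.
Fuculose is present, so GorS is inactive.
With repressor JovJ bound, *jovE* is not transcribed.
So JovE is not produced.
With no repressor bound, *fubF* is transcribed.
So FubF is produced and active.
Autoinducer-2 is absent, so QuvA is inactive.
Required activator QuvA is absent, so *gixV* is not transcribed.
So GixV is not produced.
Homoserine is absent, so KosN is inactive.
Diaminopimelate is present, so CilJ is inactive.
With no repressor bound, *jalU* is transcribed.
So JalU is produced and active.
With repressor JalU bound, *fenM* is not transcribed.
So FenM is not produced.
No repressor is bound and FubF is active, so *purZ* is transcribed.
So PurZ is produced and active.
Ornithine is absent, so KepP is inactive.
With no repressor bound, *nolN* is transcribed.
So NolN is produced and active.
With repressor NolN bound, *cilK* is not transcribed.
So CilK is not produced.
With repressor PurZ bound, *purP* is not transcribed.
So PurP is not produced.
With no repressor bound, *orvA* is transcribed.

ON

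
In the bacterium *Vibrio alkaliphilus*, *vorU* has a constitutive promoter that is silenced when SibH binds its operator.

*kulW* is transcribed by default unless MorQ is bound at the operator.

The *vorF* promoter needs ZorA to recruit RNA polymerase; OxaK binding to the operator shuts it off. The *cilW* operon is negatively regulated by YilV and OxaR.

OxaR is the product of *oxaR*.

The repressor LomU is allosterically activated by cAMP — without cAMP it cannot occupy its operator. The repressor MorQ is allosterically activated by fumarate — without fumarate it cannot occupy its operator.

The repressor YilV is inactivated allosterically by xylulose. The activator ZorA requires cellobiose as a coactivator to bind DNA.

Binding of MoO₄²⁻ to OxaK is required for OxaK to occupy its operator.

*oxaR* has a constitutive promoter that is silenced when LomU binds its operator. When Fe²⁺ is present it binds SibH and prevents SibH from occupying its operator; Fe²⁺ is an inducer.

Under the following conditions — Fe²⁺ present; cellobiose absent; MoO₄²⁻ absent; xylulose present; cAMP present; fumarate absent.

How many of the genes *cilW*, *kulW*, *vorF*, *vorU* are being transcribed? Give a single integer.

Xylulose is present, so YilV is inactive.
cAMP is present, so LomU is active.
With repressor LomU bound, *oxaR* is not transcribed.
So OxaR is not produced.
With no repressor bound, *cilW* is transcribed.
→ *cilW* is ON.
Fumarate is absent, so MorQ is inactive.
With no repressor bound, *kulW* is transcribed.
→ *kulW* is ON.
Cellobiose is absent, so ZorA is inactive.
MoO₄²⁻ is absent, so OxaK is inactive.
Required activator ZorA is absent, so *vorF* is not transcribed.
→ *vorF* is OFF.
Fe²⁺ is present, so SibH is inactive.
With no repressor bound, *vorU* is transcribed.
→ *vorU* is ON.
3 of the 4 genes are transcribed.

3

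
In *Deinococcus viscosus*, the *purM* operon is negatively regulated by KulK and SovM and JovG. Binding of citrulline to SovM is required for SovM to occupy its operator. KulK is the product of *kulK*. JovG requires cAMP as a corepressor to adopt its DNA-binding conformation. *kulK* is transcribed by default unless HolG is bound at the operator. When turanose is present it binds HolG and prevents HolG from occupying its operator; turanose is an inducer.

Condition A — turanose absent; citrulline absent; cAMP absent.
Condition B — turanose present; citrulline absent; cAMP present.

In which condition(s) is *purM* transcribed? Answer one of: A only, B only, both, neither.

Condition A:
Turanose is absent, so HolG is active.
With repressor HolG bound, *kulK* is not transcribed.
So KulK is not produced.
Citrulline is absent, so SovM is inactive.
cAMP is absent, so JovG is inactive.
With no repressor bound, *purM* is transcribed.
→ *purM* is ON in A.
Condition B:
Turanose is present, so HolG is inactive.
With no repressor bound, *kulK* is transcribed.
So KulK is produced and active.
Citrulline is absent, so SovM is inactive.
cAMP is present, so JovG is active.
With repressor KulK bound, *purM* is not transcribed.
→ *purM* is OFF in B.

A only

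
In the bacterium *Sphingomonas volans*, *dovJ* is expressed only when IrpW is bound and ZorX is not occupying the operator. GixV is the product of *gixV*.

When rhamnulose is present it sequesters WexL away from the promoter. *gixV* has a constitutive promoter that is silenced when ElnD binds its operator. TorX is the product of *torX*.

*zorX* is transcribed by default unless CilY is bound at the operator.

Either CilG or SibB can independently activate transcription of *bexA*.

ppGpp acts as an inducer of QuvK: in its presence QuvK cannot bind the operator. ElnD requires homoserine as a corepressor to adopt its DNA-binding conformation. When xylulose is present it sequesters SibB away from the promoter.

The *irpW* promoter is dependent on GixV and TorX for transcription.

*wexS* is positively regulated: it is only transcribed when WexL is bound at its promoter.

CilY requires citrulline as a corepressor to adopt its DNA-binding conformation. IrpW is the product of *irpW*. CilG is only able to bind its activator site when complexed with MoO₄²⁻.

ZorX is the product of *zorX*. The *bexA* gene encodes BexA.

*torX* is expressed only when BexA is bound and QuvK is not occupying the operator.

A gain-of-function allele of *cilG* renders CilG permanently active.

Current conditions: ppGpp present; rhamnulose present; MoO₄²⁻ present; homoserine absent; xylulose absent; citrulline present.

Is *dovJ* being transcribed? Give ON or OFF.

Citrulline is present, so CilY is active.
With repressor CilY bound, *zorX* is not transcribed.
So ZorX is not produced.
Homoserine is absent, so ElnD is inactive.
With no repressor bound, *gixV* is transcribed.
So GixV is produced and active.
ppGpp is present, so QuvK is inactive.
CilG is constitutively active in this strain.
Xylulose is absent, so SibB is active.
Activator CilG is present, so *bexA* is transcribed.
So BexA is produced and active.
No repressor is bound and BexA is active, so *torX* is transcribed.
So TorX is produced and active.
No repressor is bound and GixV and TorX are active, so *irpW* is transcribed.
So IrpW is produced and active.
No repressor is bound and IrpW is active, so *dovJ* is transcribed.

ON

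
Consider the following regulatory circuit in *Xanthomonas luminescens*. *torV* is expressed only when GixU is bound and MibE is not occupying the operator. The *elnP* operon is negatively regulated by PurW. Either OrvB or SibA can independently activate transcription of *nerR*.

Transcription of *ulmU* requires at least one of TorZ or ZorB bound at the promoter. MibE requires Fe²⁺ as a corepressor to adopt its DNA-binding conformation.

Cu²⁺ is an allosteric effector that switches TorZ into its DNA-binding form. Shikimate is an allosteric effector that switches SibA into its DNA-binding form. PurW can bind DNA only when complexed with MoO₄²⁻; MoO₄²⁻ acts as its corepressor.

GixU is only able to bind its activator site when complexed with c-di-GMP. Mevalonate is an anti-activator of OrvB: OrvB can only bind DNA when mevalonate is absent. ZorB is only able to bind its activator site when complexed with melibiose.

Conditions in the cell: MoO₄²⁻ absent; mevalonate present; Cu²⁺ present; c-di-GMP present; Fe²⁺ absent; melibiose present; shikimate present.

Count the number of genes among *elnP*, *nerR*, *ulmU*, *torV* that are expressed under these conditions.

MoO₄²⁻ is absent, so PurW is inactive.
With no repressor bound, *elnP* is transcribed.
→ *elnP* is ON.
Mevalonate is present, so OrvB is inactive.
Shikimate is present, so SibA is active.
Activator SibA is present, so *nerR* is transcribed.
→ *nerR* is ON.
Cu²⁺ is present, so TorZ is active.
Melibiose is present, so ZorB is active.
Activator TorZ is present, so *ulmU* is transcribed.
→ *ulmU* is ON.
c-di-GMP is present, so GixU is active.
Fe²⁺ is absent, so MibE is inactive.
No repressor is bound and GixU is active, so *torV* is transcribed.
→ *torV* is ON.
4 of the 4 genes are transcribed.

4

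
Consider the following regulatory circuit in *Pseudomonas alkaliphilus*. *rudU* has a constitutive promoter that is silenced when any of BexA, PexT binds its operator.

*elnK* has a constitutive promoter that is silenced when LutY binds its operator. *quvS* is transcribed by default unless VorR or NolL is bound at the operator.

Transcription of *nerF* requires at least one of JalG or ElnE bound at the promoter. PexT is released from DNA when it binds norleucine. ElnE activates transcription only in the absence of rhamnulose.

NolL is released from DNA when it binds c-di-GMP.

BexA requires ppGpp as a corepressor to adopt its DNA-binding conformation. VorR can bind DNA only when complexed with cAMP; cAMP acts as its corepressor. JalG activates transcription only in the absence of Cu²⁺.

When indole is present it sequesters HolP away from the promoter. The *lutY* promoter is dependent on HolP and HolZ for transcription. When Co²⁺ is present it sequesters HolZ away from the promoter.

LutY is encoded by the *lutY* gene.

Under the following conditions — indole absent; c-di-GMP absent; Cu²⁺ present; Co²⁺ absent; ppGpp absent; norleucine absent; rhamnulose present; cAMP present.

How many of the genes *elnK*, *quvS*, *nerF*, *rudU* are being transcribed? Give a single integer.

0

Indole is absent, so HolP is active.
Co²⁺ is absent, so HolZ is active.
No repressor is bound and HolP and HolZ are active, so *lutY* is transcribed.
So LutY is produced and active.
With repressor LutY bound, *elnK* is not transcribed.
→ *elnK* is OFF.
cAMP is present, so VorR is active.
c-di-GMP is absent, so NolL is active.
With repressor VorR bound, *quvS* is not transcribed.
→ *quvS* is OFF.
Cu²⁺ is present, so JalG is inactive.
Rhamnulose is present, so ElnE is inactive.
No activator is available at the *nerF* promoter, so *nerF* is not transcribed.
→ *nerF* is OFF.
ppGpp is absent, so BexA is inactive.
Norleucine is absent, so PexT is active.
With repressor PexT bound, *rudU* is not transcribed.
→ *rudU* is OFF.
0 of the 4 genes are transcribed.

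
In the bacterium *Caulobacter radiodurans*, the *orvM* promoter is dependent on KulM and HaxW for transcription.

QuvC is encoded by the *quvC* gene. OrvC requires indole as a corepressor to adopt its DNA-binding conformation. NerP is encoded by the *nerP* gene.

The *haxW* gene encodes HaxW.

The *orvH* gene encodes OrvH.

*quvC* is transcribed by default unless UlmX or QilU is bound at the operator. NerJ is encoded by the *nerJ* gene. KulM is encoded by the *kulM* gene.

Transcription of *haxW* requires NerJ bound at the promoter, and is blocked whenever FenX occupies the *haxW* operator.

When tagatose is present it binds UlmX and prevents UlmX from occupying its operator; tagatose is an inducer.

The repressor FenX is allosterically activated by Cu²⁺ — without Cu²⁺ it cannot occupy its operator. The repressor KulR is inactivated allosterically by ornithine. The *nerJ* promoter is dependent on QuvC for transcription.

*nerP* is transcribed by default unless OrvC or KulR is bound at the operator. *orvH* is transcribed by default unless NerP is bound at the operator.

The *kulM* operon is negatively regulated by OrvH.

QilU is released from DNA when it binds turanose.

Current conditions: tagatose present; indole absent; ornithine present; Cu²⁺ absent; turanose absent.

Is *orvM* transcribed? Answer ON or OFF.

OFF

Indole is absent, so OrvC is inactive.
Ornithine is present, so KulR is inactive.
With no repressor bound, *nerP* is transcribed.
So NerP is produced and active.
With repressor NerP bound, *orvH* is not transcribed.
So OrvH is not produced.
With no repressor bound, *kulM* is transcribed.
So KulM is produced and active.
Cu²⁺ is absent, so FenX is inactive.
Tagatose is present, so UlmX is inactive.
Turanose is absent, so QilU is active.
With repressor QilU bound, *quvC* is not transcribed.
So QuvC is not produced.
Required activator QuvC is absent, so *nerJ* is not transcribed.
So NerJ is not produced.
Required activator NerJ is absent, so *haxW* is not transcribed.
So HaxW is not produced.
Required activator HaxW is absent, so *orvM* is not transcribed.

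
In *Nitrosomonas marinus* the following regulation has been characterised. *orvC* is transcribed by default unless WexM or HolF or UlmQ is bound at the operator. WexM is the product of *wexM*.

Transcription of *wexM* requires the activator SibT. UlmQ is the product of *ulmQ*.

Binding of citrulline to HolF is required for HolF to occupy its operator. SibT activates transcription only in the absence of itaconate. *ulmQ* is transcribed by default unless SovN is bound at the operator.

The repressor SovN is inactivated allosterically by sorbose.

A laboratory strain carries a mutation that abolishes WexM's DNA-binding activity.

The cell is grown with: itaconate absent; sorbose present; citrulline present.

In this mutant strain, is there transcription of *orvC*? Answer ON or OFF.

WexM is non-functional in this strain, so it has no effect.
Citrulline is present, so HolF is active.
Sorbose is present, so SovN is inactive.
With no repressor bound, *ulmQ* is transcribed.
So UlmQ is produced and active.
With repressor HolF bound, *orvC* is not transcribed.

OFF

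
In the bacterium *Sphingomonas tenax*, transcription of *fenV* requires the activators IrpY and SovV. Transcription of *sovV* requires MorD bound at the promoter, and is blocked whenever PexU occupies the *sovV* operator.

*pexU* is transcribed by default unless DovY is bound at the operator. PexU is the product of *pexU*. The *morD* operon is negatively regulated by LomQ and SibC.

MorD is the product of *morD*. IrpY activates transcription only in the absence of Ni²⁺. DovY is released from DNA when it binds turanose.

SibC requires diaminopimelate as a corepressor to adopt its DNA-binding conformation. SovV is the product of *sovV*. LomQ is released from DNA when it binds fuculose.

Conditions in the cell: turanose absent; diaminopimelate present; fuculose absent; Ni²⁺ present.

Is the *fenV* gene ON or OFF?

OFF

Ni²⁺ is present, so IrpY is inactive.
Fuculose is absent, so LomQ is active.
Diaminopimelate is present, so SibC is active.
With repressor LomQ bound, *morD* is not transcribed.
So MorD is not produced.
Turanose is absent, so DovY is active.
With repressor DovY bound, *pexU* is not transcribed.
So PexU is not produced.
Required activator MorD is absent, so *sovV* is not transcribed.
So SovV is not produced.
Required activator IrpY is absent, so *fenV* is not transcribed.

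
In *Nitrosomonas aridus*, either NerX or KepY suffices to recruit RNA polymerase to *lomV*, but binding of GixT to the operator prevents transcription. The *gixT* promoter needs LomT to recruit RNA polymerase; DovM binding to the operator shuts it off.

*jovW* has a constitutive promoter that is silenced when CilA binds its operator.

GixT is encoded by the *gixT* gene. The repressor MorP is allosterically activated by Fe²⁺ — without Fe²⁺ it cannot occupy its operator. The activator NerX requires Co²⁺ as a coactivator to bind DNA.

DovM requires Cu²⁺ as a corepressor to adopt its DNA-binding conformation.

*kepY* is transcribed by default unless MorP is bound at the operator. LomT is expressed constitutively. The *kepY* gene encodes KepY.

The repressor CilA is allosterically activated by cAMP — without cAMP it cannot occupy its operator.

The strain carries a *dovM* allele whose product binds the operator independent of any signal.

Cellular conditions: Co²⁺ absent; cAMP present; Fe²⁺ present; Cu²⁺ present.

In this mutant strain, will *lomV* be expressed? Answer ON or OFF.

Co²⁺ is absent, so NerX is inactive.
DovM is constitutively active in this strain.
LomT is produced constitutively and is active.
With repressor DovM bound, *gixT* is not transcribed.
So GixT is not produced.
Fe²⁺ is present, so MorP is active.
With repressor MorP bound, *kepY* is not transcribed.
So KepY is not produced.
No activator is available at the *lomV* promoter, so *lomV* is not transcribed.

OFF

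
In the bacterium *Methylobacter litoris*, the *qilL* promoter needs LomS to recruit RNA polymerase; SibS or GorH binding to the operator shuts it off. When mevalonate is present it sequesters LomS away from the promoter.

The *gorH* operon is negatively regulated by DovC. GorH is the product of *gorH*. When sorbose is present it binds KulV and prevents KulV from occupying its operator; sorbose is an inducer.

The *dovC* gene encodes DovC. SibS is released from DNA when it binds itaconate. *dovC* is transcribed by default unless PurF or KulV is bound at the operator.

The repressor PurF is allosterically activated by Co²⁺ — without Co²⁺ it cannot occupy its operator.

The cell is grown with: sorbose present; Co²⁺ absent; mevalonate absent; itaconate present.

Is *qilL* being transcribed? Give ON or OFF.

Itaconate is present, so SibS is inactive.
Mevalonate is absent, so LomS is active.
Co²⁺ is absent, so PurF is inactive.
Sorbose is present, so KulV is inactive.
With no repressor bound, *dovC* is transcribed.
So DovC is produced and active.
With repressor DovC bound, *gorH* is not transcribed.
So GorH is not produced.
No repressor is bound and LomS is active, so *qilL* is transcribed.

ON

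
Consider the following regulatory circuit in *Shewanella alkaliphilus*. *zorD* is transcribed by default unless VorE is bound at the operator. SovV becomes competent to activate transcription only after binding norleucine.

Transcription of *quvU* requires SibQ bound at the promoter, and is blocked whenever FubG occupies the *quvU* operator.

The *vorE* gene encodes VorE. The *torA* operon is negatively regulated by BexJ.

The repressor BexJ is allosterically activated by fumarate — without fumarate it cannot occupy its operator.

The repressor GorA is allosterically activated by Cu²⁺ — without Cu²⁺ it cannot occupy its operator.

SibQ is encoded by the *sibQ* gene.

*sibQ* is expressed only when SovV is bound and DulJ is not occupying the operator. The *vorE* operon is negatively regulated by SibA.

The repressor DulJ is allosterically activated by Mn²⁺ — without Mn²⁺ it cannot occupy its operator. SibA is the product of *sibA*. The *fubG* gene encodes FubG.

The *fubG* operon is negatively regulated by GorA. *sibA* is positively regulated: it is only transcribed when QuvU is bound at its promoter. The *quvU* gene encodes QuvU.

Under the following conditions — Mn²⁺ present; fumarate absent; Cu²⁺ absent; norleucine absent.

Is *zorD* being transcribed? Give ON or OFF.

OFF

Cu²⁺ is absent, so GorA is inactive.
With no repressor bound, *fubG* is transcribed.
So FubG is produced and active.
Mn²⁺ is present, so DulJ is active.
Norleucine is absent, so SovV is inactive.
With repressor DulJ bound, *sibQ* is not transcribed.
So SibQ is not produced.
With repressor FubG bound, *quvU* is not transcribed.
So QuvU is not produced.
Required activator QuvU is absent, so *sibA* is not transcribed.
So SibA is not produced.
With no repressor bound, *vorE* is transcribed.
So VorE is produced and active.
With repressor VorE bound, *zorD* is not transcribed.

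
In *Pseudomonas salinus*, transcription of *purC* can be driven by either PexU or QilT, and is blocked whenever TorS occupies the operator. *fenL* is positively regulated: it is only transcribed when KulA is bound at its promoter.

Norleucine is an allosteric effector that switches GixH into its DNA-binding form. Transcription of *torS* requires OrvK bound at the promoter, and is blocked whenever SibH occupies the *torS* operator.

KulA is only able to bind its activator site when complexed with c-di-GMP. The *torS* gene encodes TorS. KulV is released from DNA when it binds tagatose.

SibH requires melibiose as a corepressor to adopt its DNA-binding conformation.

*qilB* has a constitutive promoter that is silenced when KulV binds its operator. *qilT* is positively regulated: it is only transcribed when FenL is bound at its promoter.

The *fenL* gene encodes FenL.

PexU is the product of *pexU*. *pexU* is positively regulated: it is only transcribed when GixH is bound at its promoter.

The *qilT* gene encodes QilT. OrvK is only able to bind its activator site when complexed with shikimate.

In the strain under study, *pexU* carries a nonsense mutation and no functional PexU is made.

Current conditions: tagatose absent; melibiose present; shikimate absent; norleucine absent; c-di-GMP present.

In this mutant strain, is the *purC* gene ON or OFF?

ON

PexU is non-functional in this strain, so it has no effect.
c-di-GMP is present, so KulA is active.
No repressor is bound and KulA is active, so *fenL* is transcribed.
So FenL is produced and active.
No repressor is bound and FenL is active, so *qilT* is transcribed.
So QilT is produced and active.
Shikimate is absent, so OrvK is inactive.
Melibiose is present, so SibH is active.
With repressor SibH bound, *torS* is not transcribed.
So TorS is not produced.
Activator QilT is present, so *purC* is transcribed.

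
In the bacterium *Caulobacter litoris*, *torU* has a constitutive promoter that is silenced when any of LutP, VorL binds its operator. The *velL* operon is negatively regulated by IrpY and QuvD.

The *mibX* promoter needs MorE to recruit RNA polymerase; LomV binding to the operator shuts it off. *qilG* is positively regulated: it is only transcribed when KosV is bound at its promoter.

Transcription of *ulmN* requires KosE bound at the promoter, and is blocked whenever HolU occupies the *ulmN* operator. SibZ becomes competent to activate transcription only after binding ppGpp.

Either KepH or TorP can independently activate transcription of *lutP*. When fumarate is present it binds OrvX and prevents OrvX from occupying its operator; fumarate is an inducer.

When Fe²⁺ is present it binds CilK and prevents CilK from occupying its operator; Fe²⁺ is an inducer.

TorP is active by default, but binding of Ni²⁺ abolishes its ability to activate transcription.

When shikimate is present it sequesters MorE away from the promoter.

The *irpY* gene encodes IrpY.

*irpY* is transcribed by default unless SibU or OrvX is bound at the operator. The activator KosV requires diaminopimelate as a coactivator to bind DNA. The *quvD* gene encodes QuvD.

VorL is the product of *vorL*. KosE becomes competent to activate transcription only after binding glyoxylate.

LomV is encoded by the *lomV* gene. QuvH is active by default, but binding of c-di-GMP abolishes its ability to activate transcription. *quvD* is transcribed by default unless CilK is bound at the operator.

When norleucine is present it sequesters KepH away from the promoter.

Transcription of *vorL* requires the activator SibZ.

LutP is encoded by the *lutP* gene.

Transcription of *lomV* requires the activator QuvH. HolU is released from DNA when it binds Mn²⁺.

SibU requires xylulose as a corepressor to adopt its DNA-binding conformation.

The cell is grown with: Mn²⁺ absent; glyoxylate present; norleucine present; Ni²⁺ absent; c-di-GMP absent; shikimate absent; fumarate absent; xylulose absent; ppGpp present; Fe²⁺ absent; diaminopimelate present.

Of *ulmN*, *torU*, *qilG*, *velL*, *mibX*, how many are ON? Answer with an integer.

2

Glyoxylate is present, so KosE is active.
Mn²⁺ is absent, so HolU is active.
With repressor HolU bound, *ulmN* is not transcribed.
→ *ulmN* is OFF.
Norleucine is present, so KepH is inactive.
Ni²⁺ is absent, so TorP is active.
Activator TorP is present, so *lutP* is transcribed.
So LutP is produced and active.
ppGpp is present, so SibZ is active.
No repressor is bound and SibZ is active, so *vorL* is transcribed.
So VorL is produced and active.
With repressor LutP bound, *torU* is not transcribed.
→ *torU* is OFF.
Diaminopimelate is present, so KosV is active.
No repressor is bound and KosV is active, so *qilG* is transcribed.
→ *qilG* is ON.
Xylulose is absent, so SibU is inactive.
Fumarate is absent, so OrvX is active.
With repressor OrvX bound, *irpY* is not transcribed.
So IrpY is not produced.
Fe²⁺ is absent, so CilK is active.
With repressor CilK bound, *quvD* is not transcribed.
So QuvD is not produced.
With no repressor bound, *velL* is transcribed.
→ *velL* is ON.
c-di-GMP is absent, so QuvH is active.
No repressor is bound and QuvH is active, so *lomV* is transcribed.
So LomV is produced and active.
Shikimate is absent, so MorE is active.
With repressor LomV bound, *mibX* is not transcribed.
→ *mibX* is OFF.
2 of the 5 genes are transcribed.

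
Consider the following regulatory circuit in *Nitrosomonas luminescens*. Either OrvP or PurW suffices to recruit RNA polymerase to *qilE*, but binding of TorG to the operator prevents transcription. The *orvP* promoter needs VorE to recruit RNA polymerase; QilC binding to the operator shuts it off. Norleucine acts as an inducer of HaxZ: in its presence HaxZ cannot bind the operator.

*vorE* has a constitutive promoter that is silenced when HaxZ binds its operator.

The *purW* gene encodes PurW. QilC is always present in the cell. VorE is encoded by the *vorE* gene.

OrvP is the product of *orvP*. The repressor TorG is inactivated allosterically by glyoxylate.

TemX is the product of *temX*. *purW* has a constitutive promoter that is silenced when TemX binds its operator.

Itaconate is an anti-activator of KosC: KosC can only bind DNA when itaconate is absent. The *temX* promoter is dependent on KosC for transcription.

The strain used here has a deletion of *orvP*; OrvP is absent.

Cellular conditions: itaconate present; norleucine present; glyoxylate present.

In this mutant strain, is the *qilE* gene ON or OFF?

OrvP is non-functional in this strain, so it has no effect.
Glyoxylate is present, so TorG is inactive.
Itaconate is present, so KosC is inactive.
Required activator KosC is absent, so *temX* is not transcribed.
So TemX is not produced.
With no repressor bound, *purW* is transcribed.
So PurW is produced and active.
Activator PurW is present, so *qilE* is transcribed.

ON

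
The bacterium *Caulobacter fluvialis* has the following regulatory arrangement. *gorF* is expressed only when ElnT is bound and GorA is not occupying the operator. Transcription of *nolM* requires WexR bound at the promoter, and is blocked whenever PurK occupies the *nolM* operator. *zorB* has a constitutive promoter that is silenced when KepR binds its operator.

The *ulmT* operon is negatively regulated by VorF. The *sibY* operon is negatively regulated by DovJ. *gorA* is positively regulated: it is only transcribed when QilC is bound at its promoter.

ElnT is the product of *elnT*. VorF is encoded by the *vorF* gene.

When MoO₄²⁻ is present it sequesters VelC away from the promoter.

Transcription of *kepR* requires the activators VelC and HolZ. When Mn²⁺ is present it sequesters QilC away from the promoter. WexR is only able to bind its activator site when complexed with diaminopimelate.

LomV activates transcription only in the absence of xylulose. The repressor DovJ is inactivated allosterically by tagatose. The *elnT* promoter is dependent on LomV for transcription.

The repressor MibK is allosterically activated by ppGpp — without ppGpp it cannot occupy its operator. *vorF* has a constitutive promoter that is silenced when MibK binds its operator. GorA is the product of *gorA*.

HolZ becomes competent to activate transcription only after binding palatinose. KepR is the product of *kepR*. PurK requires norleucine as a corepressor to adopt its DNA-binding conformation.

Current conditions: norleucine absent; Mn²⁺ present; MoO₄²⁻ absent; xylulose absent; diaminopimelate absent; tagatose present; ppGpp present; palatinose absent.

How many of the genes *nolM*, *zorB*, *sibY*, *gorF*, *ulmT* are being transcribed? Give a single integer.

4

Norleucine is absent, so PurK is inactive.
Diaminopimelate is absent, so WexR is inactive.
Required activator WexR is absent, so *nolM* is not transcribed.
→ *nolM* is OFF.
MoO₄²⁻ is absent, so VelC is active.
Palatinose is absent, so HolZ is inactive.
Required activator HolZ is absent, so *kepR* is not transcribed.
So KepR is not produced.
With no repressor bound, *zorB* is transcribed.
→ *zorB* is ON.
Tagatose is present, so DovJ is inactive.
With no repressor bound, *sibY* is transcribed.
→ *sibY* is ON.
Mn²⁺ is present, so QilC is inactive.
Required activator QilC is absent, so *gorA* is not transcribed.
So GorA is not produced.
Xylulose is absent, so LomV is active.
No repressor is bound and LomV is active, so *elnT* is transcribed.
So ElnT is produced and active.
No repressor is bound and ElnT is active, so *gorF* is transcribed.
→ *gorF* is ON.
ppGpp is present, so MibK is active.
With repressor MibK bound, *vorF* is not transcribed.
So VorF is not produced.
With no repressor bound, *ulmT* is transcribed.
→ *ulmT* is ON.
4 of the 5 genes are transcribed.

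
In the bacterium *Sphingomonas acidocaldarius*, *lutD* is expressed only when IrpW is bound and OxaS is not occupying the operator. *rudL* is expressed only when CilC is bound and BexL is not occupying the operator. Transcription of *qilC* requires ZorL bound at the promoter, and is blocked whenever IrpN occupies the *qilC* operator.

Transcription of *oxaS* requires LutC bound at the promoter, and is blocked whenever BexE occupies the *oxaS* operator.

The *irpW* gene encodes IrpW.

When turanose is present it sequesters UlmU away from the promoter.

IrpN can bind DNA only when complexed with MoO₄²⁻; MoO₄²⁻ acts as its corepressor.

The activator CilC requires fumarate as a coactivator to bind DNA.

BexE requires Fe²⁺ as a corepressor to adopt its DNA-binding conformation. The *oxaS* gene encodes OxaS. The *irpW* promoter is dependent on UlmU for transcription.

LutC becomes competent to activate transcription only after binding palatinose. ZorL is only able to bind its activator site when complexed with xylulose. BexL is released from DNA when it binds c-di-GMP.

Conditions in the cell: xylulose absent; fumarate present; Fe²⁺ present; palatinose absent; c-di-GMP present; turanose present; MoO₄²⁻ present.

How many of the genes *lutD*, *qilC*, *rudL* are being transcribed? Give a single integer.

Fe²⁺ is present, so BexE is active.
Palatinose is absent, so LutC is inactive.
With repressor BexE bound, *oxaS* is not transcribed.
So OxaS is not produced.
Turanose is present, so UlmU is inactive.
Required activator UlmU is absent, so *irpW* is not transcribed.
So IrpW is not produced.
Required activator IrpW is absent, so *lutD* is not transcribed.
→ *lutD* is OFF.
MoO₄²⁻ is present, so IrpN is active.
Xylulose is absent, so ZorL is inactive.
With repressor IrpN bound, *qilC* is not transcribed.
→ *qilC* is OFF.
Fumarate is present, so CilC is active.
c-di-GMP is present, so BexL is inactive.
No repressor is bound and CilC is active, so *rudL* is transcribed.
→ *rudL* is ON.
1 of the 3 genes is transcribed.

1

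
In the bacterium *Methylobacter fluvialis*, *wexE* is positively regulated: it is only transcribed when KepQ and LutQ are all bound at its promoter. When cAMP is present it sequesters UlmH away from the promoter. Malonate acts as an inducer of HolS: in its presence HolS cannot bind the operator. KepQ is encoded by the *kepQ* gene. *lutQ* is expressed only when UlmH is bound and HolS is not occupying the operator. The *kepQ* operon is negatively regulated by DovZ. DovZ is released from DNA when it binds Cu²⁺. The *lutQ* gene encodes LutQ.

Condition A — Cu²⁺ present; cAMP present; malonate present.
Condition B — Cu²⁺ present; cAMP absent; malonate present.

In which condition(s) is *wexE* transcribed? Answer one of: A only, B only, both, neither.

Condition A:
Cu²⁺ is present, so DovZ is inactive.
With no repressor bound, *kepQ* is transcribed.
So KepQ is produced and active.
cAMP is present, so UlmH is inactive.
Malonate is present, so HolS is inactive.
Required activator UlmH is absent, so *lutQ* is not transcribed.
So LutQ is not produced.
Required activator LutQ is absent, so *wexE* is not transcribed.
→ *wexE* is OFF in A.
Condition B:
Cu²⁺ is present, so DovZ is inactive.
With no repressor bound, *kepQ* is transcribed.
So KepQ is produced and active.
cAMP is absent, so UlmH is active.
Malonate is present, so HolS is inactive.
No repressor is bound and UlmH is active, so *lutQ* is transcribed.
So LutQ is produced and active.
No repressor is bound and KepQ and LutQ are active, so *wexE* is transcribed.
→ *wexE* is ON in B.

B only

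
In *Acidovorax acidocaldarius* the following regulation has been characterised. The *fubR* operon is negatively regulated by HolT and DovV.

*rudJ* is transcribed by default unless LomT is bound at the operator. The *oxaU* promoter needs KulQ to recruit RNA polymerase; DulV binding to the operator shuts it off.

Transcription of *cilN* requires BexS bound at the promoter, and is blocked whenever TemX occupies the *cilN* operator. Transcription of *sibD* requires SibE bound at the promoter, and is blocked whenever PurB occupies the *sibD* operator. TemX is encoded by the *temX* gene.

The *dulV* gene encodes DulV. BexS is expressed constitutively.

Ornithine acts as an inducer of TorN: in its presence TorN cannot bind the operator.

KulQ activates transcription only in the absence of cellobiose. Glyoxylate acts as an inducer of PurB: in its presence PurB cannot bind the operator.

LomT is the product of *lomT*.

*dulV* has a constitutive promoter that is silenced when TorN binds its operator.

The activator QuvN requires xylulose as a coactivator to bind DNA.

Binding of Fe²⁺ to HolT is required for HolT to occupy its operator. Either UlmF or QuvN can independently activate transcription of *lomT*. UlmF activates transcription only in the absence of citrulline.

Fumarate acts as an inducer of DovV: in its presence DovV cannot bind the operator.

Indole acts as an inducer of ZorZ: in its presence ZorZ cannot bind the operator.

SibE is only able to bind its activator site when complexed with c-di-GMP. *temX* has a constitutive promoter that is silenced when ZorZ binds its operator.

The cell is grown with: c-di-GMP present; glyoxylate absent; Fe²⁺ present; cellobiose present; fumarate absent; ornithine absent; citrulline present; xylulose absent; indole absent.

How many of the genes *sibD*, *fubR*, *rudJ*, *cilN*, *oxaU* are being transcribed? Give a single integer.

Glyoxylate is absent, so PurB is active.
c-di-GMP is present, so SibE is active.
With repressor PurB bound, *sibD* is not transcribed.
→ *sibD* is OFF.
Fe²⁺ is present, so HolT is active.
Fumarate is absent, so DovV is active.
With repressor HolT bound, *fubR* is not transcribed.
→ *fubR* is OFF.
Citrulline is present, so UlmF is inactive.
Xylulose is absent, so QuvN is inactive.
No activator is available at the *lomT* promoter, so *lomT* is not transcribed.
So LomT is not produced.
With no repressor bound, *rudJ* is transcribed.
→ *rudJ* is ON.
BexS is produced constitutively and is active.
Indole is absent, so ZorZ is active.
With repressor ZorZ bound, *temX* is not transcribed.
So TemX is not produced.
No repressor is bound and BexS is active, so *cilN* is transcribed.
→ *cilN* is ON.
Cellobiose is present, so KulQ is inactive.
Ornithine is absent, so TorN is active.
With repressor TorN bound, *dulV* is not transcribed.
So DulV is not produced.
Required activator KulQ is absent, so *oxaU* is not transcribed.
→ *oxaU* is OFF.
2 of the 5 genes are transcribed.

2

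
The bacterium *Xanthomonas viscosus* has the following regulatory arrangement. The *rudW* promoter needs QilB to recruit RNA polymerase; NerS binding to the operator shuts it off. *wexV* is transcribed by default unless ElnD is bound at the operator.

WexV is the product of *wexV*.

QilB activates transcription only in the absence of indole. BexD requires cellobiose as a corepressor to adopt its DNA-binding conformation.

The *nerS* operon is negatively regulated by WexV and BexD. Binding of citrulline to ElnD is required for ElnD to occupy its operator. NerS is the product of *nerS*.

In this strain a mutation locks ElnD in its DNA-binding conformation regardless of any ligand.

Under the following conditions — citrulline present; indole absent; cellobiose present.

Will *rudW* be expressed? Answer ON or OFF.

ON

Indole is absent, so QilB is active.
ElnD is constitutively active in this strain.
With repressor ElnD bound, *wexV* is not transcribed.
So WexV is not produced.
Cellobiose is present, so BexD is active.
With repressor BexD bound, *nerS* is not transcribed.
So NerS is not produced.
No repressor is bound and QilB is active, so *rudW* is transcribed.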